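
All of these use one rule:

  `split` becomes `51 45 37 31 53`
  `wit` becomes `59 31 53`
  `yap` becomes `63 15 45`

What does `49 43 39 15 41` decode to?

s(#19)→51 and p(#16)→45: differences scale by 2, so n = 2·pos + 13. The formula is n = 2×(alphabet index, a=1) + 13.
Reversing it on 49 43 39 15 41: 49→(49−13)÷2=18=r, 43→(43−13)÷2=15=o, 39→(39−13)÷2=13=m, 15→(15−13)÷2=1=a, 41→(41−13)÷2=14=n.

roman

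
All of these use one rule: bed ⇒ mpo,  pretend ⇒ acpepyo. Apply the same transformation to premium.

Compare letters: b→m is +11, e→p is +11, d→o is +11 — a constant shift. It's a constant shift of +11 (ROT11).
On premium: p+11=a, r+11=c, e+11=p, m+11=x, i+11=t, u+11=f, m+11=x.

acpxtfx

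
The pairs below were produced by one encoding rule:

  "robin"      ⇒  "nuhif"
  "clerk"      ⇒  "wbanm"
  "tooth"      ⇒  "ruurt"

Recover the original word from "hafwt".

bench

r(17)→n(13) and o(14)→u(20) fit y≡15x+18 (mod 26); the inverse of 15 mod 26 is 7. Treating letters as 0–25, the rule is x ↦ 15x + 18 (mod 26).
Undoing it on hafwt: h(7)→7·(7−18)≡1=b; a(0)→7·(0−18)≡4=e; f(5)→7·(5−18)≡13=n; w(22)→7·(22−18)≡2=c; t(19)→7·(19−18)≡7=h (all mod 26).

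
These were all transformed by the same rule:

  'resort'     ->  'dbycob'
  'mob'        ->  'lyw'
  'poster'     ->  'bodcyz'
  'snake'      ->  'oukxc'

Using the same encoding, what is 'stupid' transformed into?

nszedc

The word is reversed, then every letter is shifted forward by 10.
For stupid: reverse → diputs; then shift: d+10=n, i+10=s, p+10=z, u+10=e, t+10=d, s+10=c.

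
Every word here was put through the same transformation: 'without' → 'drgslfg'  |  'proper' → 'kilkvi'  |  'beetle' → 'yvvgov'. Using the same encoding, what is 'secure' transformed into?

hvxfiv

Each letter is replaced by its mirror in the alphabet: a↔z, b↔y, c↔x, and so on (the Atbash cipher).
On secure: s↔h, e↔v, c↔x, u↔f, r↔i, e↔v.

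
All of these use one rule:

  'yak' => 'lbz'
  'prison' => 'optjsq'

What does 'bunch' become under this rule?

idovc

The output letters match the input read backwards, each shifted +1: yak reversed is kay. The word is reversed, then every letter is shifted forward by 1.
On bunch: reverse → hcnub; then shift: h+1=i, c+1=d, n+1=o, u+1=v, b+1=c.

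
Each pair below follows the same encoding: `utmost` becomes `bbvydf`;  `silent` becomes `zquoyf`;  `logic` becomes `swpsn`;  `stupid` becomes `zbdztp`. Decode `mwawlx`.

In utmost: u→b is +7, t→b is +8, m→v is +9, o→y is +10 — the shift increases by 1 each position. Letter i (0-indexed) is shifted by i+7, so successive shifts are 7, 8, 9, ….
Decoding mwawlx: m−7=f, w−8=o, a−9=r, w−10=m, l−11=a, x−12=l.

formal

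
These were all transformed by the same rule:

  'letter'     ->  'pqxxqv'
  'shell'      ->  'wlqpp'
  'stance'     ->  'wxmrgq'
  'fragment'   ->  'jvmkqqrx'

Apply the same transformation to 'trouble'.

The shift depends on letter class: consonant l→p is +4, but vowel e→q is +12. The rule splits by letter class: vowels +12, consonants +4.
Applying it to trouble: t(cons)+4=x, r(cons)+4=v, o(vowel)+12=a, u(vowel)+12=g, b(cons)+4=f, l(cons)+4=p, e(vowel)+12=q.

xvagfpq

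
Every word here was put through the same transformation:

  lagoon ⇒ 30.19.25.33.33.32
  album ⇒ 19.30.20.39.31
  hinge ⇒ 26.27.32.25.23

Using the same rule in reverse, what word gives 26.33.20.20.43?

l is letter #12 and maps to 30: an offset of 18. The number is (letter's place in the alphabet, a=1) + 18.
Decoding 26.33.20.20.43: 26→(26−18)÷1=8=h, 33→(33−18)÷1=15=o, 20→(20−18)÷1=2=b, 20→(20−18)÷1=2=b, 43→(43−18)÷1=25=y.

hobby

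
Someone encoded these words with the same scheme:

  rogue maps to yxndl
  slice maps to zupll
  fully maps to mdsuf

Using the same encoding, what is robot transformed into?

A repeating key of period 2 is used — shifts +7, +9 over and over.
Applying it to robot: r+7=y, o+9=x, b+7=i, o+9=x, t+7=a.

yxixa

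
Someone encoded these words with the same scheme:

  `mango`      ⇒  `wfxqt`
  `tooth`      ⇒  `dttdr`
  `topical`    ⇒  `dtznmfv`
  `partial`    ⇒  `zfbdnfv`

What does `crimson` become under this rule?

mbnwctx

The shift depends on letter class: consonant m→w is +10, but vowel a→f is +5. The rule splits by letter class: vowels +5, consonants +10.
On crimson: c(cons)+10=m, r(cons)+10=b, i(vowel)+5=n, m(cons)+10=w, s(cons)+10=c, o(vowel)+5=t, n(cons)+10=x.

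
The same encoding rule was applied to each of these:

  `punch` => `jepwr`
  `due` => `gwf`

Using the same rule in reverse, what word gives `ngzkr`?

The output letters match the input read backwards, each shifted +2: punch reversed is hcnup. Two steps: reverse the string, then apply a Caesar shift of +2.
Decoding ngzkr: shift back: n−2=l, g−2=e, z−2=x, k−2=i, r−2=p → lexip; then reverse → pixel.

pixel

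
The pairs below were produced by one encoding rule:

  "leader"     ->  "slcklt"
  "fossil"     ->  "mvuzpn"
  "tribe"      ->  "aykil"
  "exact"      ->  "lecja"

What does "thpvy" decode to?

manor

Shifts by position in leader: pos 0: l→s (+7), pos 1: e→l (+7), pos 2: a→c (+2), pos 3: d→k (+7), pos 4: e→l (+7), pos 5: r→t (+2) — repeating every 3. The shifts repeat in a cycle of length 3: positions 0,1,… shift by +7, +7, +2, then the pattern repeats.
Undoing it on thpvy: t−7=m, h−7=a, p−2=n, v−7=o, y−7=r.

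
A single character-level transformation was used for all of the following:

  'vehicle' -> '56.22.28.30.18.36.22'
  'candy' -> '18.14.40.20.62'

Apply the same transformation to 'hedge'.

v(#22)→56 and e(#5)→22: differences scale by 2, so n = 2·pos + 12. Each letter becomes 2×(its alphabet position, a=1..z=26) + 12.
Applying it to hedge: h=8→28, e=5→22, d=4→20, g=7→26, e=5→22.

28.22.20.26.22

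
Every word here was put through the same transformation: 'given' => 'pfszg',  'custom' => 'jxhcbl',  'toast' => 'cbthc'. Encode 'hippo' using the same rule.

kfwwb

Treating letters as 0–25, the rule is x ↦ 21x + 19 (mod 26).
For hippo: h(7)→21·7+19≡10=k; i(8)→21·8+19≡5=f; p(15)→21·15+19≡22=w; p(15)→21·15+19≡22=w; o(14)→21·14+19≡1=b (all mod 26).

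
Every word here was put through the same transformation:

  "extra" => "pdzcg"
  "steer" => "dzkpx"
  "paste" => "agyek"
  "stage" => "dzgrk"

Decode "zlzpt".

Shifts by position in extra: pos 0: e→p (+11), pos 1: x→d (+6), pos 2: t→z (+6), pos 3: r→c (+11), pos 4: a→g (+6) — repeating every 3. The shifts repeat in a cycle of length 3: positions 0,1,… shift by +11, +6, +6, then the pattern repeats.
Undoing it on zlzpt: z−11=o, l−6=f, z−6=t, p−11=e, t−6=n.

often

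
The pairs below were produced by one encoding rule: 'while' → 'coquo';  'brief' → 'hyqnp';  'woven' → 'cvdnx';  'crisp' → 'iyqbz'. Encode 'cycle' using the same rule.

ifkuo

In while: w→c is +6, h→o is +7, i→q is +8, l→u is +9 — the shift increases by 1 each position. Each letter shifts forward by (position + 6), i.e. 6, 7, 8, … — the shift grows by one for each successive letter.
For cycle: c+6=i, y+7=f, c+8=k, l+9=u, e+10=o.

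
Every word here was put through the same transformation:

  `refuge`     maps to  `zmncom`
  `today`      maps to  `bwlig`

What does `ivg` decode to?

any

Compare letters: r→z is +8, e→m is +8, f→n is +8 — a constant shift. Every letter moves 8 places later in the alphabet, wrapping around z→a.
Undoing it on ivg: i−8=a, v−8=n, g−8=y.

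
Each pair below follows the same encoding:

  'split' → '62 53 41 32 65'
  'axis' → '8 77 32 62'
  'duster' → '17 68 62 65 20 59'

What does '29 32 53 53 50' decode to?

s(#19)→62 and p(#16)→53: differences scale by 3, so n = 3·pos + 5. With a=1..z=26, the number is 3·pos + 5.
Undoing it on 29 32 53 53 50: 29→(29−5)÷3=8=h, 32→(32−5)÷3=9=i, 53→(53−5)÷3=16=p, 53→(53−5)÷3=16=p, 50→(50−5)÷3=15=o.

hippo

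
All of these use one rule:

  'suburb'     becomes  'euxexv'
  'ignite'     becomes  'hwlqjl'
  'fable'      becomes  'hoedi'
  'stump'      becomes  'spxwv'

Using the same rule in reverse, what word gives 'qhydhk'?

The output letters match the input read backwards, each shifted +3: suburb reversed is brubus. Two steps: reverse the string, then apply a Caesar shift of +3.
Decoding qhydhk: shift back: q−3=n, h−3=e, y−3=v, d−3=a, h−3=e, k−3=h → nevaeh; then reverse → heaven.

heaven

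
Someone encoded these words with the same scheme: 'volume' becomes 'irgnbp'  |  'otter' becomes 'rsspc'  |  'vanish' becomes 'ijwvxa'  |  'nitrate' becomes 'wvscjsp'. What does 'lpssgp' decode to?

kettle

v(21)→i(8) and o(14)→r(17) fit y≡21x+9 (mod 26); the inverse of 21 mod 26 is 5. Treating letters as 0–25, the rule is x ↦ 21x + 9 (mod 26).
Reversing it on lpssgp: l(11)→5·(11−9)≡10=k; p(15)→5·(15−9)≡4=e; s(18)→5·(18−9)≡19=t; s(18)→5·(18−9)≡19=t; g(6)→5·(6−9)≡11=l; p(15)→5·(15−9)≡4=e (all mod 26).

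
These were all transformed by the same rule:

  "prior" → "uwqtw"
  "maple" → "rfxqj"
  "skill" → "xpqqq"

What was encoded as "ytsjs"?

token

A repeating key of period 3 is used — shifts +5, +5, +8 over and over.
Decoding ytsjs: y−5=t, t−5=o, s−8=k, j−5=e, s−5=n.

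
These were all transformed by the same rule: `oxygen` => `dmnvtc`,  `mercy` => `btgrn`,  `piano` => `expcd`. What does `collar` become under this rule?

rdaapg

Compare letters: o→d is +15, x→m is +15, y→n is +15 — a constant shift. Each letter is shifted forward by 15 in the alphabet (a Caesar shift of +15).
On collar: c+15=r, o+15=d, l+15=a, l+15=a, a+15=p, r+15=g.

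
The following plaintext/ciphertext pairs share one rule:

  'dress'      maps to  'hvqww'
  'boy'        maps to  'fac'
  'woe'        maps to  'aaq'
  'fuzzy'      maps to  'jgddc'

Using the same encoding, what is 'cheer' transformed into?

glqqv

The shift depends on letter class: consonant d→h is +4, but vowel e→q is +12. Two shifts are in play — +12 for a/e/i/o/u, +4 for every other letter.
Applying it to cheer: c(cons)+4=g, h(cons)+4=l, e(vowel)+12=q, e(vowel)+12=q, r(cons)+4=v.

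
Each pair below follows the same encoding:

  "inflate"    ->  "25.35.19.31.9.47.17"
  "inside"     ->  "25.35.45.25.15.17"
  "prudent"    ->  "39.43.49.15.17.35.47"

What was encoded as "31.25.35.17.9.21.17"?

lineage

i(#9)→25 and n(#14)→35: differences scale by 2, so n = 2·pos + 7. Each letter becomes 2×(its alphabet position, a=1..z=26) + 7.
Reversing it on 31.25.35.17.9.21.17: 31→(31−7)÷2=12=l, 25→(25−7)÷2=9=i, 35→(35−7)÷2=14=n, 17→(17−7)÷2=5=e, 9→(9−7)÷2=1=a, 21→(21−7)÷2=7=g, 17→(17−7)÷2=5=e.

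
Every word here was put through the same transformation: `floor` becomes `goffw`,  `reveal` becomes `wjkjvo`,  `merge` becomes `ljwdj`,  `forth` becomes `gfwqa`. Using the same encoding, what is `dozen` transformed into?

mfyji

f(5)→g(6) and l(11)→o(14) fit y≡23x+21 (mod 26); the inverse of 23 mod 26 is 17. Each letter's alphabet position (a=0..z=25) is mapped through 23·x+21 mod 26 — an affine cipher.
For dozen: d(3)→23·3+21≡12=m; o(14)→23·14+21≡5=f; z(25)→23·25+21≡24=y; e(4)→23·4+21≡9=j; n(13)→23·13+21≡8=i (all mod 26).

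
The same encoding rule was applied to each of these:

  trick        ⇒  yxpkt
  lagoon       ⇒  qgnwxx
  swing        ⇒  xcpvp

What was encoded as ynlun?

In trick: t→y is +5, r→x is +6, i→p is +7, c→k is +8 — the shift increases by 1 each position. The shift increases by 1 at each position, starting from +5: 5, 6, 7, ….
Reversing it on ynlun: y−5=t, n−6=h, l−7=e, u−8=m, n−9=e.

theme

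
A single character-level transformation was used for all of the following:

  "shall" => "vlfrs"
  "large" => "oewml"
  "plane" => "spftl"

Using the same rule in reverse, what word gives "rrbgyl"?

onward

Letter i (0-indexed) is shifted by i+3, so successive shifts are 3, 4, 5, ….
Reversing it on rrbgyl: r−3=o, r−4=n, b−5=w, g−6=a, y−7=r, l−8=d.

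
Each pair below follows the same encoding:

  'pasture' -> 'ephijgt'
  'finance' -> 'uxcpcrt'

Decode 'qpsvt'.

Compare letters: p→e is +15, a→p is +15, s→h is +15 — a constant shift. This is a Caesar cipher with shift 15.
Reversing it on qpsvt: q−15=b, p−15=a, s−15=d, v−15=g, t−15=e.

badge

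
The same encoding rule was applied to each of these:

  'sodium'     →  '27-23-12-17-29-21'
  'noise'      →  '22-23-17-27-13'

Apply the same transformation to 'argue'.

9-26-15-29-13

The number is (letter's place in the alphabet, a=1) + 8.
Applying it to argue: a=1→9, r=18→26, g=7→15, u=21→29, e=5→13.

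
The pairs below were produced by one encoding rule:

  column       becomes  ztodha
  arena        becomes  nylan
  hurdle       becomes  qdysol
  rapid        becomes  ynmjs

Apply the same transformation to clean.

c(2)→z(25) and o(14)→t(19) fit y≡19x+13 (mod 26); the inverse of 19 mod 26 is 11. Treating letters as 0–25, the rule is x ↦ 19x + 13 (mod 26).
On clean: c(2)→19·2+13≡25=z; l(11)→19·11+13≡14=o; e(4)→19·4+13≡11=l; a(0)→19·0+13≡13=n; n(13)→19·13+13≡0=a (all mod 26).

zolna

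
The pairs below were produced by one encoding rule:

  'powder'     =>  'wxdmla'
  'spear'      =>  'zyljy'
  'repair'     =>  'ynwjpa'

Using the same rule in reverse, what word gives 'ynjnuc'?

recent

Shifts by position in powder: pos 0: p→w (+7), pos 1: o→x (+9), pos 2: w→d (+7), pos 3: d→m (+9) — repeating every 2. It's a Vigenère-style cipher with numeric key [7,9]: position i shifts by key[i mod 2].
Decoding ynjnuc: y−7=r, n−9=e, j−7=c, n−9=e, u−7=n, c−9=t.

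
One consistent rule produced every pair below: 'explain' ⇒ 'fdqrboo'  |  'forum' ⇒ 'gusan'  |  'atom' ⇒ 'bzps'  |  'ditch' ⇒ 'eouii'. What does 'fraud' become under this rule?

Shifts by position in explain: pos 0: e→f (+1), pos 1: x→d (+6), pos 2: p→q (+1), pos 3: l→r (+6) — repeating every 2. The shifts repeat in a cycle of length 2: positions 0,1,… shift by +1, +6, then the pattern repeats.
On fraud: f+1=g, r+6=x, a+1=b, u+6=a, d+1=e.

gxbae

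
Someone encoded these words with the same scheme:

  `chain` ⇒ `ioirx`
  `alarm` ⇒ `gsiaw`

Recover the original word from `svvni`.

In chain: c→i is +6, h→o is +7, a→i is +8, i→r is +9 — the shift increases by 1 each position. Letter i (0-indexed) is shifted by i+6, so successive shifts are 6, 7, 8, ….
Decoding svvni: s−6=m, v−7=o, v−8=n, n−9=e, i−10=y.

money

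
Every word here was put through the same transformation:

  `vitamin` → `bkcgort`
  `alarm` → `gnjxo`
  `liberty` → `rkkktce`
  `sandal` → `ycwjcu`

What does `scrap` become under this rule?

Shifts by position in vitamin: pos 0: v→b (+6), pos 1: i→k (+2), pos 2: t→c (+9), pos 3: a→g (+6), pos 4: m→o (+2), pos 5: i→r (+9) — repeating every 3. A repeating key of period 3 is used — shifts +6, +2, +9 over and over.
Applying it to scrap: s+6=y, c+2=e, r+9=a, a+6=g, p+2=r.

yeagr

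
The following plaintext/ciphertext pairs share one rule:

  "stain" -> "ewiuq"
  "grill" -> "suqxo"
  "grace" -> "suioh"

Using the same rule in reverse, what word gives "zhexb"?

newly

Shifts by position in stain: pos 0: s→e (+12), pos 1: t→w (+3), pos 2: a→i (+8), pos 3: i→u (+12), pos 4: n→q (+3) — repeating every 3. A repeating key of period 3 is used — shifts +12, +3, +8 over and over.
Reversing it on zhexb: z−12=n, h−3=e, e−8=w, x−12=l, b−3=y.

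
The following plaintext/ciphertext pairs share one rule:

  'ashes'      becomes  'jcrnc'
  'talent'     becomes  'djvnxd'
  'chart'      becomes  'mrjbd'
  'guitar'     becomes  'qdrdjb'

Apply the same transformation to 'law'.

The shift depends on letter class: consonant s→c is +10, but vowel a→j is +9. Two shifts are in play — +9 for a/e/i/o/u, +10 for every other letter.
For law: l(cons)+10=v, a(vowel)+9=j, w(cons)+10=g.

vjg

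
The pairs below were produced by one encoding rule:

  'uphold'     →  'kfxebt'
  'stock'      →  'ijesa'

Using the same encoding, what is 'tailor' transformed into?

Compare letters: u→k is +16, p→f is +16, h→x is +16 — a constant shift. It's a constant shift of +16 (ROT16).
On tailor: t+16=j, a+16=q, i+16=y, l+16=b, o+16=e, r+16=h.

jqybeh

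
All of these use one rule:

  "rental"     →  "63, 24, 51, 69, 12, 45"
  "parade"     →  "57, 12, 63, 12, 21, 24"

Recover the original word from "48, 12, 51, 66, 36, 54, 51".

r(#18)→63 and e(#5)→24: differences scale by 3, so n = 3·pos + 9. With a=1..z=26, the number is 3·pos + 9.
Undoing it on 48, 12, 51, 66, 36, 54, 51: 48→(48−9)÷3=13=m, 12→(12−9)÷3=1=a, 51→(51−9)÷3=14=n, 66→(66−9)÷3=19=s, 36→(36−9)÷3=9=i, 54→(54−9)÷3=15=o, 51→(51−9)÷3=14=n.

mansion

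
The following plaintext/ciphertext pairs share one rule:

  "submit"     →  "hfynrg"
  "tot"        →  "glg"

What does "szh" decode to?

has

Each pair mirrors across the alphabet (s↔h, u↔f, b↔y): positions sum to 25. Letters are reflected about the middle of the alphabet (position → 25−position): Atbash.
Undoing it on szh: s↔h, z↔a, h↔s.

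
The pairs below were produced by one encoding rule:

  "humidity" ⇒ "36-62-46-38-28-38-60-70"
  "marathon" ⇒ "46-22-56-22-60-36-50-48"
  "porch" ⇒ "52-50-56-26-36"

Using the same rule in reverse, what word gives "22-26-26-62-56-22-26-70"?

The formula is n = 2×(alphabet index, a=1) + 20.
Undoing it on 22-26-26-62-56-22-26-70: 22→(22−20)÷2=1=a, 26→(26−20)÷2=3=c, 26→(26−20)÷2=3=c, 62→(62−20)÷2=21=u, 56→(56−20)÷2=18=r, 22→(22−20)÷2=1=a, 26→(26−20)÷2=3=c, 70→(70−20)÷2=25=y.

accuracy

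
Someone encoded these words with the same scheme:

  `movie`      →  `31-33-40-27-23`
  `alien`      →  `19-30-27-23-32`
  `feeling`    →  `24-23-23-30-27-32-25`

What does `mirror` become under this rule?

31-27-36-36-33-36

m is letter #13 and maps to 31: an offset of 18. The number is (letter's place in the alphabet, a=1) + 18.
On mirror: m=13→31, i=9→27, r=18→36, r=18→36, o=15→33, r=18→36.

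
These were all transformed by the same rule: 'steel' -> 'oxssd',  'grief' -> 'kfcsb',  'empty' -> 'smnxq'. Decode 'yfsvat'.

Treating letters as 0–25, the rule is x ↦ 9x + 8 (mod 26).
Undoing it on yfsvat: y(24)→3·(24−8)≡22=w; f(5)→3·(5−8)≡17=r; s(18)→3·(18−8)≡4=e; v(21)→3·(21−8)≡13=n; a(0)→3·(0−8)≡2=c; t(19)→3·(19−8)≡7=h (all mod 26).

wrench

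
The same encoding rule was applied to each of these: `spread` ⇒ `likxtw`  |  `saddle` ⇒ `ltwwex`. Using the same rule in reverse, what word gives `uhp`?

It's a constant shift of +19 (ROT19).
Reversing it on uhp: u−19=b, h−19=o, p−19=w.

bow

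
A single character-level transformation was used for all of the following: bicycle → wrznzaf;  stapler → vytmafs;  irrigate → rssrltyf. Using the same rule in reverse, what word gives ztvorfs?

b(1)→w(22) and i(8)→r(17) fit y≡3x+19 (mod 26); the inverse of 3 mod 26 is 9. This is an affine cipher: with a=0,…,z=25, each position x becomes (3x+19) mod 26.
Decoding ztvorfs: z(25)→9·(25−19)≡2=c; t(19)→9·(19−19)≡0=a; v(21)→9·(21−19)≡18=s; o(14)→9·(14−19)≡7=h; r(17)→9·(17−19)≡8=i; f(5)→9·(5−19)≡4=e; s(18)→9·(18−19)≡17=r (all mod 26).

cashier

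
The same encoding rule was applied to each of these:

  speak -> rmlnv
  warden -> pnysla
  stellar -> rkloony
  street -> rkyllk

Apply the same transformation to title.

s(18)→r(17) and p(15)→m(12) fit y≡19x+13 (mod 26); the inverse of 19 mod 26 is 11. This is an affine cipher: with a=0,…,z=25, each position x becomes (19x+13) mod 26.
Applying it to title: t(19)→19·19+13≡10=k; i(8)→19·8+13≡9=j; t(19)→19·19+13≡10=k; l(11)→19·11+13≡14=o; e(4)→19·4+13≡11=l (all mod 26).

kjkol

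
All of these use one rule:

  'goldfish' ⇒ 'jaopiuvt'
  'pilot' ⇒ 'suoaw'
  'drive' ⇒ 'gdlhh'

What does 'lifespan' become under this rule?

Shifts by position in goldfish: pos 0: g→j (+3), pos 1: o→a (+12), pos 2: l→o (+3), pos 3: d→p (+12) — repeating every 2. The shifts repeat in a cycle of length 2: positions 0,1,… shift by +3, +12, then the pattern repeats.
On lifespan: l+3=o, i+12=u, f+3=i, e+12=q, s+3=v, p+12=b, a+3=d, n+12=z.

ouiqvbdz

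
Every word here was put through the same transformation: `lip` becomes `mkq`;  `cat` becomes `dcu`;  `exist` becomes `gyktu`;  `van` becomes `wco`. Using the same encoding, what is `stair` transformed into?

tucks

The shift depends on letter class: consonant l→m is +1, but vowel i→k is +2. Two shifts are in play — +2 for a/e/i/o/u, +1 for every other letter.
Applying it to stair: s(cons)+1=t, t(cons)+1=u, a(vowel)+2=c, i(vowel)+2=k, r(cons)+1=s.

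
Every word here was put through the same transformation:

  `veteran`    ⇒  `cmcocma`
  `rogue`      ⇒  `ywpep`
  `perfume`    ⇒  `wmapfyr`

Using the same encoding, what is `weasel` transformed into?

dmjcpx

Letter i (0-indexed) is shifted by i+7, so successive shifts are 7, 8, 9, ….
Applying it to weasel: w+7=d, e+8=m, a+9=j, s+10=c, e+11=p, l+12=x.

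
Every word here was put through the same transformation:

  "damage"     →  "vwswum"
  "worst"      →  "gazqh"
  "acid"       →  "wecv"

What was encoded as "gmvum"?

d(3)→v(21) and a(0)→w(22) fit y≡17x+22 (mod 26); the inverse of 17 mod 26 is 23. Treating letters as 0–25, the rule is x ↦ 17x + 22 (mod 26).
Reversing it on gmvum: g(6)→23·(6−22)≡22=w; m(12)→23·(12−22)≡4=e; v(21)→23·(21−22)≡3=d; u(20)→23·(20−22)≡6=g; m(12)→23·(12−22)≡4=e (all mod 26).

wedge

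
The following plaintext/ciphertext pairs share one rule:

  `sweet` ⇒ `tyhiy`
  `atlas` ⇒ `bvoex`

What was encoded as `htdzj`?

In sweet: s→t is +1, w→y is +2, e→h is +3, e→i is +4 — the shift increases by 1 each position. Letter i (0-indexed) is shifted by i+1, so successive shifts are 1, 2, 3, ….
Reversing it on htdzj: h−1=g, t−2=r, d−3=a, z−4=v, j−5=e.

grave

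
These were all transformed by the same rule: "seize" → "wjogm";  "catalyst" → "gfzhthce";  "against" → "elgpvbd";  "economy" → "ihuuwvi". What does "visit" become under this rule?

Letter i (0-indexed) is shifted by i+4, so successive shifts are 4, 5, 6, ….
For visit: v+4=z, i+5=n, s+6=y, i+7=p, t+8=b.

znypb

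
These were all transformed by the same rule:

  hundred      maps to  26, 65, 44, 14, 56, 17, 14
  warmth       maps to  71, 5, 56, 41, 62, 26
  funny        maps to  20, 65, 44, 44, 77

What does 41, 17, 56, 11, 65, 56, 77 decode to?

h(#8)→26 and u(#21)→65: differences scale by 3, so n = 3·pos + 2. The formula is n = 3×(alphabet index, a=1) + 2.
Decoding 41, 17, 56, 11, 65, 56, 77: 41→(41−2)÷3=13=m, 17→(17−2)÷3=5=e, 56→(56−2)÷3=18=r, 11→(11−2)÷3=3=c, 65→(65−2)÷3=21=u, 56→(56−2)÷3=18=r, 77→(77−2)÷3=25=y.

mercury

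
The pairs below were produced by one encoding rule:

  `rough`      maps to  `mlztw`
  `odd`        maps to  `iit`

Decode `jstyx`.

The output letters match the input read backwards, each shifted +5: rough reversed is hguor. The word is reversed, then every letter is shifted forward by 5.
Reversing it on jstyx: shift back: j−5=e, s−5=n, t−5=o, y−5=t, x−5=s → enots; then reverse → stone.

stone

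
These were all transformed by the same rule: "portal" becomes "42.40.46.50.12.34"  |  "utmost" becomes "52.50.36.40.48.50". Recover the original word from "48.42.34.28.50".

split

p(#16)→42 and o(#15)→40: differences scale by 2, so n = 2·pos + 10. Each letter becomes 2×(its alphabet position, a=1..z=26) + 10.
Undoing it on 48.42.34.28.50: 48→(48−10)÷2=19=s, 42→(42−10)÷2=16=p, 34→(34−10)÷2=12=l, 28→(28−10)÷2=9=i, 50→(50−10)÷2=20=t.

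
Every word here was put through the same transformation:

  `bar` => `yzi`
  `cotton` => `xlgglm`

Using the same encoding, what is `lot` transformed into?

olg

This is the alphabet-reversal cipher (Atbash): a becomes z, b becomes y, etc.
On lot: l↔o, o↔l, t↔g.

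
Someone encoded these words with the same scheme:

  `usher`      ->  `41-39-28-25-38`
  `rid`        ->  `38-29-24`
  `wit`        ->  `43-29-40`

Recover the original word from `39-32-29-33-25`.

slime

The number is (letter's place in the alphabet, a=1) + 20.
Reversing it on 39-32-29-33-25: 39→(39−20)÷1=19=s, 32→(32−20)÷1=12=l, 29→(29−20)÷1=9=i, 33→(33−20)÷1=13=m, 25→(25−20)÷1=5=e.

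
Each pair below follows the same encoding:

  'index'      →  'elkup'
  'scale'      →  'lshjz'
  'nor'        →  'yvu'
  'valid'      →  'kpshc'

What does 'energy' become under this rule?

The word is reversed, then every letter is shifted forward by 7.
For energy: reverse → ygrene; then shift: y+7=f, g+7=n, r+7=y, e+7=l, n+7=u, e+7=l.

fnylul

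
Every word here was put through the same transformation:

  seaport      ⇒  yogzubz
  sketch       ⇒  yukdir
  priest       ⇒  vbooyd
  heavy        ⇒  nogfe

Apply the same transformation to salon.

ykryt

It's a Vigenère-style cipher with numeric key [6,10]: position i shifts by key[i mod 2].
Applying it to salon: s+6=y, a+10=k, l+6=r, o+10=y, n+6=t.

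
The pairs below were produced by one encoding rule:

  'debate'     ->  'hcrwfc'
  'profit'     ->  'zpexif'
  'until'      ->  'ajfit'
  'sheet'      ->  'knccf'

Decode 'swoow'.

gamma

Treating letters as 0–25, the rule is x ↦ 21x + 22 (mod 26).
Decoding swoow: s(18)→5·(18−22)≡6=g; w(22)→5·(22−22)≡0=a; o(14)→5·(14−22)≡12=m; o(14)→5·(14−22)≡12=m; w(22)→5·(22−22)≡0=a (all mod 26).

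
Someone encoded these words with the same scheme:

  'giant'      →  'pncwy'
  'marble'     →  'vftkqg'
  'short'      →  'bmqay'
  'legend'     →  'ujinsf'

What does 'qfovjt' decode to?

A repeating key of period 3 is used — shifts +9, +5, +2 over and over.
Reversing it on qfovjt: q−9=h, f−5=a, o−2=m, v−9=m, j−5=e, t−2=r.

hammer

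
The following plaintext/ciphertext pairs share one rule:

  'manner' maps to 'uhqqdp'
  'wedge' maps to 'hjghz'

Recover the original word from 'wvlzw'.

twist

The output letters match the input read backwards, each shifted +3: manner reversed is rennam. Read the word backwards and shift each letter +3.
Undoing it on wvlzw: shift back: w−3=t, v−3=s, l−3=i, z−3=w, w−3=t → tsiwt; then reverse → twist.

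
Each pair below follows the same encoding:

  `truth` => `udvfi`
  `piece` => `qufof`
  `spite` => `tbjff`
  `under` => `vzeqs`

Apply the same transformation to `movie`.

Shifts by position in truth: pos 0: t→u (+1), pos 1: r→d (+12), pos 2: u→v (+1), pos 3: t→f (+12) — repeating every 2. It's a Vigenère-style cipher with numeric key [1,12]: position i shifts by key[i mod 2].
For movie: m+1=n, o+12=a, v+1=w, i+12=u, e+1=f.

nawuf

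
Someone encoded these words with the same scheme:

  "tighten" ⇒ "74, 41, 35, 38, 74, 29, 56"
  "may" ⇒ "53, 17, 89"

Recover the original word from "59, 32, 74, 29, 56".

often

Each letter becomes 3×(its alphabet position, a=1..z=26) + 14.
Decoding 59, 32, 74, 29, 56: 59→(59−14)÷3=15=o, 32→(32−14)÷3=6=f, 74→(74−14)÷3=20=t, 29→(29−14)÷3=5=e, 56→(56−14)÷3=14=n.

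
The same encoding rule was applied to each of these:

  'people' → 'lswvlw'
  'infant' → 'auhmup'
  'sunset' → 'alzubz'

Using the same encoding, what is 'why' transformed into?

The output letters match the input read backwards, each shifted +7: people reversed is elpoep. The word is reversed, then every letter is shifted forward by 7.
Applying it to why: reverse → yhw; then shift: y+7=f, h+7=o, w+7=d.

fod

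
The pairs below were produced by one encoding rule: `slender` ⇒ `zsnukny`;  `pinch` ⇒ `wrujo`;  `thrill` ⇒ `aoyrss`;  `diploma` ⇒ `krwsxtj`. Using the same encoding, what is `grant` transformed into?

The shift depends on letter class: consonant s→z is +7, but vowel e→n is +9. Two shifts are in play — +9 for a/e/i/o/u, +7 for every other letter.
Applying it to grant: g(cons)+7=n, r(cons)+7=y, a(vowel)+9=j, n(cons)+7=u, t(cons)+7=a.

nyjua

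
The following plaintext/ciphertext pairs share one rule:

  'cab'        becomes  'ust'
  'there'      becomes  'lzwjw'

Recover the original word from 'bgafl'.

Compare letters: c→u is +18, a→s is +18, b→t is +18 — a constant shift. Each letter is shifted forward by 18 in the alphabet (a Caesar shift of +18).
Reversing it on bgafl: b−18=j, g−18=o, a−18=i, f−18=n, l−18=t.

joint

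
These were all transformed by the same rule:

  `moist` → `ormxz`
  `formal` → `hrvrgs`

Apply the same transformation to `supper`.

Each letter shifts forward by (position + 2), i.e. 2, 3, 4, … — the shift grows by one for each successive letter.
For supper: s+2=u, u+3=x, p+4=t, p+5=u, e+6=k, r+7=y.

uxtuky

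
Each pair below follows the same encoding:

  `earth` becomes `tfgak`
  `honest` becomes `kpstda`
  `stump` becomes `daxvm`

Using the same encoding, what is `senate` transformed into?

This is an affine cipher: with a=0,…,z=25, each position x becomes (23x+5) mod 26.
For senate: s(18)→23·18+5≡3=d; e(4)→23·4+5≡19=t; n(13)→23·13+5≡18=s; a(0)→23·0+5≡5=f; t(19)→23·19+5≡0=a; e(4)→23·4+5≡19=t (all mod 26).

dtsfat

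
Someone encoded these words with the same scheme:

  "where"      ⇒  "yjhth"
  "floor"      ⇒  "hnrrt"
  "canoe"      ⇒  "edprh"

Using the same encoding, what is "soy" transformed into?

The shift depends on letter class: consonant w→y is +2, but vowel e→h is +3. Vowels shift forward by 3 and consonants shift forward by 2.
On soy: s(cons)+2=u, o(vowel)+3=r, y(cons)+2=a.

ura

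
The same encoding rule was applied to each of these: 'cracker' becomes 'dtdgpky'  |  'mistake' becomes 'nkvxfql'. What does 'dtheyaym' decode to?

In cracker: c→d is +1, r→t is +2, a→d is +3, c→g is +4 — the shift increases by 1 each position. The shift increases by 1 at each position, starting from +1: 1, 2, 3, ….
Decoding dtheyaym: d−1=c, t−2=r, h−3=e, e−4=a, y−5=t, a−6=u, y−7=r, m−8=e.

creature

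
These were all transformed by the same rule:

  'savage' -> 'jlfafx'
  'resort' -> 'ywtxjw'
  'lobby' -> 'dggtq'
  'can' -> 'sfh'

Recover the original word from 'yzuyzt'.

output

Two steps: reverse the string, then apply a Caesar shift of +5.
Decoding yzuyzt: shift back: y−5=t, z−5=u, u−5=p, y−5=t, z−5=u, t−5=o → tuptuo; then reverse → output.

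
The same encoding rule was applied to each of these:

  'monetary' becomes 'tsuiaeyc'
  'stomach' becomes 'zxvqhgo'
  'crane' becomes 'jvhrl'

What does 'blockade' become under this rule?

ipvgreki

Shifts by position in monetary: pos 0: m→t (+7), pos 1: o→s (+4), pos 2: n→u (+7), pos 3: e→i (+4) — repeating every 2. It's a Vigenère-style cipher with numeric key [7,4]: position i shifts by key[i mod 2].
On blockade: b+7=i, l+4=p, o+7=v, c+4=g, k+7=r, a+4=e, d+7=k, e+4=i.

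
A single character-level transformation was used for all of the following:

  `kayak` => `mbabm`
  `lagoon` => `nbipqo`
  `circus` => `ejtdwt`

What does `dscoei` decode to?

Shifts by position in kayak: pos 0: k→m (+2), pos 1: a→b (+1), pos 2: y→a (+2), pos 3: a→b (+1) — repeating every 2. It's a Vigenère-style cipher with numeric key [2,1]: position i shifts by key[i mod 2].
Undoing it on dscoei: d−2=b, s−1=r, c−2=a, o−1=n, e−2=c, i−1=h.

branch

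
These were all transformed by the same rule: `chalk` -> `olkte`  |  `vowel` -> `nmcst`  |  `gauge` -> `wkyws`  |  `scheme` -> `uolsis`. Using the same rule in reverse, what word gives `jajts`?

c(2)→o(14) and h(7)→l(11) fit y≡15x+10 (mod 26); the inverse of 15 mod 26 is 7. Treating letters as 0–25, the rule is x ↦ 15x + 10 (mod 26).
Reversing it on jajts: j(9)→7·(9−10)≡19=t; a(0)→7·(0−10)≡8=i; j(9)→7·(9−10)≡19=t; t(19)→7·(19−10)≡11=l; s(18)→7·(18−10)≡4=e (all mod 26).

title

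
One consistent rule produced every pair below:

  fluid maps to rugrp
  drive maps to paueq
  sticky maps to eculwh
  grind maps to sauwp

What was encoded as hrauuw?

Shifts by position in fluid: pos 0: f→r (+12), pos 1: l→u (+9), pos 2: u→g (+12), pos 3: i→r (+9) — repeating every 2. The shifts repeat in a cycle of length 2: positions 0,1,… shift by +12, +9, then the pattern repeats.
Undoing it on hrauuw: h−12=v, r−9=i, a−12=o, u−9=l, u−12=i, w−9=n.

violin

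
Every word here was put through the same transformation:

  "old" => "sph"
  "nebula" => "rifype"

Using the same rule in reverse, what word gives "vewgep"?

rascal

Compare letters: o→s is +4, l→p is +4, d→h is +4 — a constant shift. Each letter is shifted forward by 4 in the alphabet (a Caesar shift of +4).
Reversing it on vewgep: v−4=r, e−4=a, w−4=s, g−4=c, e−4=a, p−4=l.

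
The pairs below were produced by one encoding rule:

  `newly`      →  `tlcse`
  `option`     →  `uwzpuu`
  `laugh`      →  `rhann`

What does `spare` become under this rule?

Shifts by position in newly: pos 0: n→t (+6), pos 1: e→l (+7), pos 2: w→c (+6), pos 3: l→s (+7) — repeating every 2. It's a Vigenère-style cipher with numeric key [6,7]: position i shifts by key[i mod 2].
For spare: s+6=y, p+7=w, a+6=g, r+7=y, e+6=k.

ywgyk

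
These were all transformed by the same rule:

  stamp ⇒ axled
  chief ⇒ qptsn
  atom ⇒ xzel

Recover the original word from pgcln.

The output letters match the input read backwards, each shifted +11: stamp reversed is pmats. Read the word backwards and shift each letter +11.
Reversing it on pgcln: shift back: p−11=e, g−11=v, c−11=r, l−11=a, n−11=c → evrac; then reverse → carve.

carve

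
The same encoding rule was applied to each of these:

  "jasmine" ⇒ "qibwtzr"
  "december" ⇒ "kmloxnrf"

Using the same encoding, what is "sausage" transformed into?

In jasmine: j→q is +7, a→i is +8, s→b is +9, m→w is +10 — the shift increases by 1 each position. Letter i (0-indexed) is shifted by i+7, so successive shifts are 7, 8, 9, ….
On sausage: s+7=z, a+8=i, u+9=d, s+10=c, a+11=l, g+12=s, e+13=r.

zidclsr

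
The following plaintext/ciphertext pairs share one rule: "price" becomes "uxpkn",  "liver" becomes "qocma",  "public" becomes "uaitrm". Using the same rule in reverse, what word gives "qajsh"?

In price: p→u is +5, r→x is +6, i→p is +7, c→k is +8 — the shift increases by 1 each position. Letter i (0-indexed) is shifted by i+5, so successive shifts are 5, 6, 7, ….
Reversing it on qajsh: q−5=l, a−6=u, j−7=c, s−8=k, h−9=y.

lucky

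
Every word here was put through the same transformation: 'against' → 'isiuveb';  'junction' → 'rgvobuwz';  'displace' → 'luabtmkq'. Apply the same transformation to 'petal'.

xqbmt

Shifts by position in against: pos 0: a→i (+8), pos 1: g→s (+12), pos 2: a→i (+8), pos 3: i→u (+12) — repeating every 2. The shifts repeat in a cycle of length 2: positions 0,1,… shift by +8, +12, then the pattern repeats.
Applying it to petal: p+8=x, e+12=q, t+8=b, a+12=m, l+8=t.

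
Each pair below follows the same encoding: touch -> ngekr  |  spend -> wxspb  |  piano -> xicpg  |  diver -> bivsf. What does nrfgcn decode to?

throat

t(19)→n(13) and o(14)→g(6) fit y≡17x+2 (mod 26); the inverse of 17 mod 26 is 23. This is an affine cipher: with a=0,…,z=25, each position x becomes (17x+2) mod 26.
Decoding nrfgcn: n(13)→23·(13−2)≡19=t; r(17)→23·(17−2)≡7=h; f(5)→23·(5−2)≡17=r; g(6)→23·(6−2)≡14=o; c(2)→23·(2−2)≡0=a; n(13)→23·(13−2)≡19=t (all mod 26).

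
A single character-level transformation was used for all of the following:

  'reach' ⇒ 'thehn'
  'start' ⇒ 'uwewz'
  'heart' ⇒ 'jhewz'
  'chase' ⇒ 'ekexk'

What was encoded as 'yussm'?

wrong

In reach: r→t is +2, e→h is +3, a→e is +4, c→h is +5 — the shift increases by 1 each position. Each letter shifts forward by (position + 2), i.e. 2, 3, 4, … — the shift grows by one for each successive letter.
Undoing it on yussm: y−2=w, u−3=r, s−4=o, s−5=n, m−6=g.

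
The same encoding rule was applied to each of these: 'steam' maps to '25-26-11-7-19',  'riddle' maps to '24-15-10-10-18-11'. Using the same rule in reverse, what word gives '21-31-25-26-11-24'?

s is letter #19 and maps to 25: an offset of 6. Each letter is replaced by its alphabet position (a=1..z=26) + 6.
Undoing it on 21-31-25-26-11-24: 21→(21−6)÷1=15=o, 31→(31−6)÷1=25=y, 25→(25−6)÷1=19=s, 26→(26−6)÷1=20=t, 11→(11−6)÷1=5=e, 24→(24−6)÷1=18=r.

oyster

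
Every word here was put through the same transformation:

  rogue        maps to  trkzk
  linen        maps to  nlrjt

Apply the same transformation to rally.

tdpqe

In rogue: r→t is +2, o→r is +3, g→k is +4, u→z is +5 — the shift increases by 1 each position. Letter i (0-indexed) is shifted by i+2, so successive shifts are 2, 3, 4, ….
For rally: r+2=t, a+3=d, l+4=p, l+5=q, y+6=e.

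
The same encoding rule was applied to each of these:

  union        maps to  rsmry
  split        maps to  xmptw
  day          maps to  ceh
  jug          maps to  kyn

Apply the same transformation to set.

xiw

The output letters match the input read backwards, each shifted +4: union reversed is noinu. The word is reversed, then every letter is shifted forward by 4.
For set: reverse → tes; then shift: t+4=x, e+4=i, s+4=w.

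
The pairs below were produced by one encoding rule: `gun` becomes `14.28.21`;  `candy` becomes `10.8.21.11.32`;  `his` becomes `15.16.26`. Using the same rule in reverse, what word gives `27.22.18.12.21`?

g is letter #7 and maps to 14: an offset of 7. The number is (letter's place in the alphabet, a=1) + 7.
Reversing it on 27.22.18.12.21: 27→(27−7)÷1=20=t, 22→(22−7)÷1=15=o, 18→(18−7)÷1=11=k, 12→(12−7)÷1=5=e, 21→(21−7)÷1=14=n.

token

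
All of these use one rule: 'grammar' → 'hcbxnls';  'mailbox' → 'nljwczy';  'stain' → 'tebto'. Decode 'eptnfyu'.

descent

Shifts by position in grammar: pos 0: g→h (+1), pos 1: r→c (+11), pos 2: a→b (+1), pos 3: m→x (+11) — repeating every 2. A repeating key of period 2 is used — shifts +1, +11 over and over.
Reversing it on eptnfyu: e−1=d, p−11=e, t−1=s, n−11=c, f−1=e, y−11=n, u−1=t.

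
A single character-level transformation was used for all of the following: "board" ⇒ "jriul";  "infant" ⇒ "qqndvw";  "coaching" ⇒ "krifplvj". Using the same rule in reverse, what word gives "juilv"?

It's a Vigenère-style cipher with numeric key [8,3]: position i shifts by key[i mod 2].
Decoding juilv: j−8=b, u−3=r, i−8=a, l−3=i, v−8=n.

brain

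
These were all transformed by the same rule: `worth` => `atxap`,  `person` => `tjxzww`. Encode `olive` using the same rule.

In worth: w→a is +4, o→t is +5, r→x is +6, t→a is +7 — the shift increases by 1 each position. Each letter shifts forward by (position + 4), i.e. 4, 5, 6, … — the shift grows by one for each successive letter.
For olive: o+4=s, l+5=q, i+6=o, v+7=c, e+8=m.

sqocm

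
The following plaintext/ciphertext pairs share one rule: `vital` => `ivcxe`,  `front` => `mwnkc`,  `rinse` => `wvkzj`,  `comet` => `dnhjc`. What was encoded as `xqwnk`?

apron

v(21)→i(8) and i(8)→v(21) fit y≡3x+23 (mod 26); the inverse of 3 mod 26 is 9. Treating letters as 0–25, the rule is x ↦ 3x + 23 (mod 26).
Decoding xqwnk: x(23)→9·(23−23)≡0=a; q(16)→9·(16−23)≡15=p; w(22)→9·(22−23)≡17=r; n(13)→9·(13−23)≡14=o; k(10)→9·(10−23)≡13=n (all mod 26).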